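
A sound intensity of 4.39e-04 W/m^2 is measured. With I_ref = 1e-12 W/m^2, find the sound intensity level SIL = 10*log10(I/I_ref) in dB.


I / I_ref = 4.39e-04 / 1e-12 = 4.39e+08
SIL = 10 * log10(4.39e+08) = 86.425 dB


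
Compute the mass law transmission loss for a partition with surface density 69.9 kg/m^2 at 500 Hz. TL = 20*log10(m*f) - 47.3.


m * f = 69.9 * 500 = 34950
20*log10(34950) = 90.8689 dB
TL = 90.8689 - 47.3 = 43.569 dB


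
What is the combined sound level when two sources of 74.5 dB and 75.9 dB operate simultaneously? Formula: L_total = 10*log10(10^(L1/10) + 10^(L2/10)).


10^(74.5/10) = 2.81838e+07
10^(75.9/10) = 3.89045e+07
Sum = 2.81838e+07 + 3.89045e+07 = 6.70883e+07
L_total = 10*log10(6.70883e+07) = 78.266 dB


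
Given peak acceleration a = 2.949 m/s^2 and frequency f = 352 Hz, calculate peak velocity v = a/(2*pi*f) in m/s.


omega = 2*pi*f = 2*pi*352 = 2211.68 rad/s
v = a / omega = 2.949 / 2211.68 = 0.0013334 m/s


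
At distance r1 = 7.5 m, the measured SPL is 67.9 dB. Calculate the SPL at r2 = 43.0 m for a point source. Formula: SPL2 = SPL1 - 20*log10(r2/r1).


r2/r1 = 43.0/7.5 = 5.73333
Correction = 20*log10(5.73333) = 15.1681 dB
SPL2 = 67.9 - 15.1681 = 52.732 dB


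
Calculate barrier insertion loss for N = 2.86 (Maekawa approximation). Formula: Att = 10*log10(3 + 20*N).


3 + 20*N = 3 + 20*2.86 = 60.2
Att = 10*log10(60.2) = 17.796 dB


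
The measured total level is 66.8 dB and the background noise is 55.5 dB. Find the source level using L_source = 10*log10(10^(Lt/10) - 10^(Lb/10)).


10^(66.8/10) = 4.7863e+06
10^(55.5/10) = 354813
Difference = 4.7863e+06 - 354813 = 4.43149e+06
L_source = 10*log10(4.43149e+06) = 66.465 dB


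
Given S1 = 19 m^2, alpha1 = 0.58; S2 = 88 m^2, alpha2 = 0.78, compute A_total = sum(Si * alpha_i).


19 * 0.58 = 11.02
88 * 0.78 = 68.64
A_total = 11.02 + 68.64 = 79.66 m^2


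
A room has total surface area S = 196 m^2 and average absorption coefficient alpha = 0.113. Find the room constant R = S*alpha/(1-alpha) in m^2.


R = 196 * 0.113 / (1 - 0.113) = 24.97 m^2


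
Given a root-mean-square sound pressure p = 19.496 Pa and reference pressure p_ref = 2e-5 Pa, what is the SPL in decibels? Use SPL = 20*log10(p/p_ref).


p / p_ref = 19.496 / 2e-5 = 974800
SPL = 20 * log10(974800) = 119.78 dB


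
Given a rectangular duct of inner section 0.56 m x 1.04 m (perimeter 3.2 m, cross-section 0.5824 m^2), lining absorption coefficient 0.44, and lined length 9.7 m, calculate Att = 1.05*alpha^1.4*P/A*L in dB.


alpha^1.4 = 0.44^1.4 = 0.316835
Attenuation rate = 1.05 * alpha^1.4 * P / A
= 1.05 * 0.316835 * 3.2 / 0.5824 = 1.82789 dB/m
Total Att = 1.82789 * 9.7 = 17.731 dB


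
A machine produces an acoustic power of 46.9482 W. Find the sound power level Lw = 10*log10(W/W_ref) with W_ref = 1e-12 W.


W / W_ref = 46.9482 / 1e-12 = 4.69482e+13
Lw = 10 * log10(4.69482e+13) = 136.72 dB


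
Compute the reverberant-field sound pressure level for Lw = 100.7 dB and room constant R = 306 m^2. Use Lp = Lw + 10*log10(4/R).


4/R = 4/306 = 0.0130719
Lp = 100.7 + 10*log10(0.0130719) = 81.863 dB


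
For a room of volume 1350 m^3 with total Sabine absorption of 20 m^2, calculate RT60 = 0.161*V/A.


RT60 = 0.161 * 1350 / 20 = 10.867 s


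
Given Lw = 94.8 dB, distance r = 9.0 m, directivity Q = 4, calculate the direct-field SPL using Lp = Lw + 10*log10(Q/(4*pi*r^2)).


4*pi*r^2 = 4*pi*9.0^2 = 1017.88 m^2
Q / (4*pi*r^2) = 4 / 1017.88 = 0.00392974
Lp = 94.8 + 10*log10(0.00392974) = 70.744 dB


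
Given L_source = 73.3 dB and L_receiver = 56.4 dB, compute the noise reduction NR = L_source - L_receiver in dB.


NR = L_source - L_receiver (difference between source and receiving room levels)
NR = 73.3 - 56.4 = 16.9 dB


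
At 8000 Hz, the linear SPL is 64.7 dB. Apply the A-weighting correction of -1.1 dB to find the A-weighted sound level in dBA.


A-weighting table: 8000 Hz -> -1.1 dB correction
SPL_A = SPL + correction = 64.7 + (-1.1) = 63.6 dBA


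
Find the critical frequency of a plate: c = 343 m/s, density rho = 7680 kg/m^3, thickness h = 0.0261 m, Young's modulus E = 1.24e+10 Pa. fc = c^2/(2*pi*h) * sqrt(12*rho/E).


12*rho/E = 12*7680/1.24e+10 = 7.43226e-06
sqrt(12*rho/E) = sqrt(7.43226e-06) = 0.00272622
c^2/(2*pi*h) = 343^2/(2*pi*0.0261) = 717411
fc = 717411 * 0.00272622 = 1955.8 Hz


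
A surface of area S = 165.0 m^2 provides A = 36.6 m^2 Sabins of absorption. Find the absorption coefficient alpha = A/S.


Absorption coefficient = absorbed power / incident power
alpha = A / S = 36.6 / 165.0 = 0.22182


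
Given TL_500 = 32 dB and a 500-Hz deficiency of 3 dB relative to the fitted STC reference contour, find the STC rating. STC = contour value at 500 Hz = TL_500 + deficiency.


By ASTM E413, STC = value of the fitted reference contour at 500 Hz.
Contour value at 500 Hz = TL_500 + deficiency = 32 + 3 = 35
STC = 35


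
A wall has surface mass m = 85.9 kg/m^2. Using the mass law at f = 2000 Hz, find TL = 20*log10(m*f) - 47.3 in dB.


m * f = 85.9 * 2000 = 171800
20*log10(171800) = 104.7 dB
TL = 104.7 - 47.3 = 57.4 dB


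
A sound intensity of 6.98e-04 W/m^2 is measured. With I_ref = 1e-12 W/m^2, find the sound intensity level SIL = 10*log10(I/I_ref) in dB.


I / I_ref = 6.98e-04 / 1e-12 = 6.98e+08
SIL = 10 * log10(6.98e+08) = 88.439 dB


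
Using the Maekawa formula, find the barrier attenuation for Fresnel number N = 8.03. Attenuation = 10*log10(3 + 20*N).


3 + 20*N = 3 + 20*8.03 = 163.6
Att = 10*log10(163.6) = 22.138 dB


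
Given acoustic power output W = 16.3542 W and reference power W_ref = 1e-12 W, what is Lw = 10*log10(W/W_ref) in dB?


W / W_ref = 16.3542 / 1e-12 = 1.63542e+13
Lw = 10 * log10(1.63542e+13) = 132.14 dB


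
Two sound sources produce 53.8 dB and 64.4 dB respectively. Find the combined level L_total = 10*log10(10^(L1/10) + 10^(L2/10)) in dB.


10^(53.8/10) = 239883
10^(64.4/10) = 2.75423e+06
Sum = 239883 + 2.75423e+06 = 2.99411e+06
L_total = 10*log10(2.99411e+06) = 64.763 dB


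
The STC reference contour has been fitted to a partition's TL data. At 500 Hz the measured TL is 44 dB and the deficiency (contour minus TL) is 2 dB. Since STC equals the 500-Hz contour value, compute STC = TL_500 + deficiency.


By ASTM E413, STC = value of the fitted reference contour at 500 Hz.
Contour value at 500 Hz = TL_500 + deficiency = 44 + 2 = 46
STC = 46


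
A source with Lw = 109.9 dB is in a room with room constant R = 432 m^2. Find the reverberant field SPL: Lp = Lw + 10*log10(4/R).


4/R = 4/432 = 0.00925926
Lp = 109.9 + 10*log10(0.00925926) = 89.566 dB


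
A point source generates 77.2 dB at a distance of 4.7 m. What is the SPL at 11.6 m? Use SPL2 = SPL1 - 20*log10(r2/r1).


r2/r1 = 11.6/4.7 = 2.46809
Correction = 20*log10(2.46809) = 7.84722 dB
SPL2 = 77.2 - 7.84722 = 69.353 dB


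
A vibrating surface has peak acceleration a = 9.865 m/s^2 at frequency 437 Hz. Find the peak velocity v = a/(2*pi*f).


omega = 2*pi*f = 2*pi*437 = 2745.75 rad/s
v = a / omega = 9.865 / 2745.75 = 0.0035928 m/s


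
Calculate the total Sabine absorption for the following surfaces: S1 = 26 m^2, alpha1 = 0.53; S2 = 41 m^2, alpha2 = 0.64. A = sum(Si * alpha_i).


26 * 0.53 = 13.78
41 * 0.64 = 26.24
A_total = 13.78 + 26.24 = 40.02 m^2


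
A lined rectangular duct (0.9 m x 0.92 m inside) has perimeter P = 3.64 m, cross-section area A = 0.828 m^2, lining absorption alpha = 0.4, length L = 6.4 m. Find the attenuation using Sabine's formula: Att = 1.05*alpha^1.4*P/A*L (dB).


alpha^1.4 = 0.4^1.4 = 0.277258
Attenuation rate = 1.05 * alpha^1.4 * P / A
= 1.05 * 0.277258 * 3.64 / 0.828 = 1.27981 dB/m
Total Att = 1.27981 * 6.4 = 8.1908 dB


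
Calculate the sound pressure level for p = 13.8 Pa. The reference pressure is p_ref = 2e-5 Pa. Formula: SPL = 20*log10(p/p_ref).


p / p_ref = 13.8 / 2e-5 = 690000
SPL = 20 * log10(690000) = 116.78 dB


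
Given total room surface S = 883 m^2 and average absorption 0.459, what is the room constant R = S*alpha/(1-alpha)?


R = 883 * 0.459 / (1 - 0.459) = 749.16 m^2


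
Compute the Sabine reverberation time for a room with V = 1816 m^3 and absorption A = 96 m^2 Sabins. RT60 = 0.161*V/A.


RT60 = 0.161 * 1816 / 96 = 3.0456 s


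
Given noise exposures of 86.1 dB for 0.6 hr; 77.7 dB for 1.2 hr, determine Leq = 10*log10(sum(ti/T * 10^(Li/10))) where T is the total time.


T_total = 0.6 + 1.2 = 1.8 hr
(0.6/1.8) * 10^(86.1/10) = 1.35793e+08
(1.2/1.8) * 10^(77.7/10) = 3.92562e+07
Sum = 1.35793e+08 + 3.92562e+07 = 1.75049e+08
Leq = 10*log10(1.75049e+08) = 82.432 dB


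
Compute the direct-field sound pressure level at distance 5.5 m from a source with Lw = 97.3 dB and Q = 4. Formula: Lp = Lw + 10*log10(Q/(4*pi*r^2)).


4*pi*r^2 = 4*pi*5.5^2 = 380.133 m^2
Q / (4*pi*r^2) = 4 / 380.133 = 0.0105226
Lp = 97.3 + 10*log10(0.0105226) = 77.521 dB


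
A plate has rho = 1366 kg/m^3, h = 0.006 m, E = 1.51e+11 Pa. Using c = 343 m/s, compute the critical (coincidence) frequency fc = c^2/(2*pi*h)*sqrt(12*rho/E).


12*rho/E = 12*1366/1.51e+11 = 1.08556e-07
sqrt(12*rho/E) = sqrt(1.08556e-07) = 0.000329478
c^2/(2*pi*h) = 343^2/(2*pi*0.006) = 3.12074e+06
fc = 3.12074e+06 * 0.000329478 = 1028.2 Hz


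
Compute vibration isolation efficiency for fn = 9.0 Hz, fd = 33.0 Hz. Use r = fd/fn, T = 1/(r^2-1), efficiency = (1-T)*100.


r = 33.0 / 9.0 = 3.66667
r^2 - 1 = 3.66667^2 - 1 = 12.4445
T = 1/12.4445 = 0.0803568
Efficiency = (1 - 0.0803568)*100 = 91.964 %


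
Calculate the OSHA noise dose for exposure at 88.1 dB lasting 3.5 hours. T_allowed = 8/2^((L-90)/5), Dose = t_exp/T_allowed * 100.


T_allowed = 8 / 2^((88.1 - 90)/5) = 10.4107 hr
Dose = 3.5 / 10.4107 * 100 = 33.619 %


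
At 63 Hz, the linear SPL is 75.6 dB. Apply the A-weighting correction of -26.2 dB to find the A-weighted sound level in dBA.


A-weighting table: 63 Hz -> -26.2 dB correction
SPL_A = SPL + correction = 75.6 + (-26.2) = 49.4 dBA


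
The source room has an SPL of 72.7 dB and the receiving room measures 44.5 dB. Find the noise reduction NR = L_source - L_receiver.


NR = L_source - L_receiver (difference between source and receiving room levels)
NR = 72.7 - 44.5 = 28.2 dB


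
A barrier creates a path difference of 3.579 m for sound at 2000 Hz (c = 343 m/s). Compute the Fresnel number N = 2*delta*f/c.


N = 2*delta*f/c = 2*delta/lambda, where lambda = c/f
lambda = 343 / 2000 = 0.1715 m
N = 2 * 3.579 / 0.1715 = 41.738


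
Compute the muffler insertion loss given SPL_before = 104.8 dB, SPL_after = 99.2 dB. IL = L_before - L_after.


Insertion loss = SPL without muffler - SPL with muffler
IL = 104.8 - 99.2 = 5.6 dB


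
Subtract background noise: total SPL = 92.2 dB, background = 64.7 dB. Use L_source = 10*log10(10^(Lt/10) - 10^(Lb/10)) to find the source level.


10^(92.2/10) = 1.65959e+09
10^(64.7/10) = 2.95121e+06
Difference = 1.65959e+09 - 2.95121e+06 = 1.65664e+09
L_source = 10*log10(1.65664e+09) = 92.192 dB


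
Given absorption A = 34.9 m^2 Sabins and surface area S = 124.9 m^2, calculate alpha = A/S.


Absorption coefficient = absorbed power / incident power
alpha = A / S = 34.9 / 124.9 = 0.27942


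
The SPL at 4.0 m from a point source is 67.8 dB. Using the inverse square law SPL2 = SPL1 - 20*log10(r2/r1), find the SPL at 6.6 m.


r2/r1 = 6.6/4.0 = 1.65
Correction = 20*log10(1.65) = 4.34968 dB
SPL2 = 67.8 - 4.34968 = 63.45 dB


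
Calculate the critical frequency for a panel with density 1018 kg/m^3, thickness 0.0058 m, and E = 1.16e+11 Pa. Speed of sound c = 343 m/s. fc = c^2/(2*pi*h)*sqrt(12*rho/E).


12*rho/E = 12*1018/1.16e+11 = 1.0531e-07
sqrt(12*rho/E) = sqrt(1.0531e-07) = 0.000324515
c^2/(2*pi*h) = 343^2/(2*pi*0.0058) = 3.22835e+06
fc = 3.22835e+06 * 0.000324515 = 1047.6 Hz


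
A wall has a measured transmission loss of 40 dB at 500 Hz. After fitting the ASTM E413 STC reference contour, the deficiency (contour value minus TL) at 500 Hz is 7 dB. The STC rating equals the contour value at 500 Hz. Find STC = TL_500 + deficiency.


By ASTM E413, STC = value of the fitted reference contour at 500 Hz.
Contour value at 500 Hz = TL_500 + deficiency = 40 + 7 = 47
STC = 47


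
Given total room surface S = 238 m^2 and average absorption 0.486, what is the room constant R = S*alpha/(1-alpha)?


R = 238 * 0.486 / (1 - 0.486) = 225.04 m^2


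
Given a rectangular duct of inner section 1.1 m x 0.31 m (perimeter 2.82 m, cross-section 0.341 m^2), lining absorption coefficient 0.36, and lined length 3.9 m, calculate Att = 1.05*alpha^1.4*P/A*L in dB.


alpha^1.4 = 0.36^1.4 = 0.239234
Attenuation rate = 1.05 * alpha^1.4 * P / A
= 1.05 * 0.239234 * 2.82 / 0.341 = 2.07734 dB/m
Total Att = 2.07734 * 3.9 = 8.1016 dB


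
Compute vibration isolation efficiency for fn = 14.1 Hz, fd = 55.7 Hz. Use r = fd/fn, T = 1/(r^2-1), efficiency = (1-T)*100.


r = 55.7 / 14.1 = 3.95035
r^2 - 1 = 3.95035^2 - 1 = 14.6053
T = 1/14.6053 = 0.0684683
Efficiency = (1 - 0.0684683)*100 = 93.153 %


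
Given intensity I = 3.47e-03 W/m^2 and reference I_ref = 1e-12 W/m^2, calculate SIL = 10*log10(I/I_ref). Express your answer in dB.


I / I_ref = 3.47e-03 / 1e-12 = 3.47e+09
SIL = 10 * log10(3.47e+09) = 95.403 dB


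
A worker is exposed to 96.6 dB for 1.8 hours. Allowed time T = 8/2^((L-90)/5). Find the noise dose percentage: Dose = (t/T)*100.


T_allowed = 8 / 2^((96.6 - 90)/5) = 3.20428 hr
Dose = 1.8 / 3.20428 * 100 = 56.175 %


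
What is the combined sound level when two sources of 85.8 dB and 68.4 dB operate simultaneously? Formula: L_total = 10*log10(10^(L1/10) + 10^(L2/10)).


10^(85.8/10) = 3.80189e+08
10^(68.4/10) = 6.91831e+06
Sum = 3.80189e+08 + 6.91831e+06 = 3.87107e+08
L_total = 10*log10(3.87107e+08) = 85.878 dB


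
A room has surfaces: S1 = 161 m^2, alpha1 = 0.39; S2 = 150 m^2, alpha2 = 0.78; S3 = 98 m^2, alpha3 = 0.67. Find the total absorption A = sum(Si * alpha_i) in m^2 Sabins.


161 * 0.39 = 62.79
150 * 0.78 = 117
98 * 0.67 = 65.66
A_total = 62.79 + 117 + 65.66 = 245.45 m^2


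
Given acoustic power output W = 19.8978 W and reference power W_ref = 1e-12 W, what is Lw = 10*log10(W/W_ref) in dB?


W / W_ref = 19.8978 / 1e-12 = 1.98978e+13
Lw = 10 * log10(1.98978e+13) = 132.99 dB


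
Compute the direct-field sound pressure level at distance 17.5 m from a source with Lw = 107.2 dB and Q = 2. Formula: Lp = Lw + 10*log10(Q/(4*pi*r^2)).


4*pi*r^2 = 4*pi*17.5^2 = 3848.45 m^2
Q / (4*pi*r^2) = 2 / 3848.45 = 0.00051969
Lp = 107.2 + 10*log10(0.00051969) = 74.357 dB


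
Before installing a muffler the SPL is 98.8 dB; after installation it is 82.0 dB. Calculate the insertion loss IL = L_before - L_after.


Insertion loss = SPL without muffler - SPL with muffler
IL = 98.8 - 82.0 = 16.8 dB


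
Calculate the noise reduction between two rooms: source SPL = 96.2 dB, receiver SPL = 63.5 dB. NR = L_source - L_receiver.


NR = L_source - L_receiver (difference between source and receiving room levels)
NR = 96.2 - 63.5 = 32.7 dB


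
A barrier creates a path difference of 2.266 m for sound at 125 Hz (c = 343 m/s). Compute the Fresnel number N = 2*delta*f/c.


N = 2*delta*f/c = 2*delta/lambda, where lambda = c/f
lambda = 343 / 125 = 2.744 m
N = 2 * 2.266 / 2.744 = 1.6516


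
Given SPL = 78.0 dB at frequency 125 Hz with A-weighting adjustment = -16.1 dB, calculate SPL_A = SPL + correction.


A-weighting table: 125 Hz -> -16.1 dB correction
SPL_A = SPL + correction = 78.0 + (-16.1) = 61.9 dBA


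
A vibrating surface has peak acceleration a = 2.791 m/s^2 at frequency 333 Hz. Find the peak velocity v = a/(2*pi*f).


omega = 2*pi*f = 2*pi*333 = 2092.3 rad/s
v = a / omega = 2.791 / 2092.3 = 0.0013339 m/s


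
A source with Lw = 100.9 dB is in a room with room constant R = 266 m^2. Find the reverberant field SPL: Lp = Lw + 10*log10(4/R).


4/R = 4/266 = 0.0150376
Lp = 100.9 + 10*log10(0.0150376) = 82.672 dB


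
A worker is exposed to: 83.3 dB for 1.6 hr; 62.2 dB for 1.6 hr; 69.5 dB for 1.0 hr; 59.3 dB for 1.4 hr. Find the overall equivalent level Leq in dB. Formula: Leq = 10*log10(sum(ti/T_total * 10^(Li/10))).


T_total = 1.6 + 1.6 + 1.0 + 1.4 = 5.6 hr
(1.6/5.6) * 10^(83.3/10) = 6.10846e+07
(1.6/5.6) * 10^(62.2/10) = 474168
(1.0/5.6) * 10^(69.5/10) = 1.59152e+06
(1.4/5.6) * 10^(59.3/10) = 212785
Sum = 6.10846e+07 + 474168 + 1.59152e+06 + 212785 = 6.33631e+07
Leq = 10*log10(6.33631e+07) = 78.018 dB


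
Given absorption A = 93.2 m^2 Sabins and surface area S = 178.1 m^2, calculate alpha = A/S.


Absorption coefficient = absorbed power / incident power
alpha = A / S = 93.2 / 178.1 = 0.5233


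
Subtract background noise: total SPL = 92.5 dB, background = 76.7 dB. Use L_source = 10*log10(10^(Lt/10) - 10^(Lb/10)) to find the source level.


10^(92.5/10) = 1.77828e+09
10^(76.7/10) = 4.67735e+07
Difference = 1.77828e+09 - 4.67735e+07 = 1.73151e+09
L_source = 10*log10(1.73151e+09) = 92.384 dB


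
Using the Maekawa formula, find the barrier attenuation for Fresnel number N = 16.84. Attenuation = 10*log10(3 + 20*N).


3 + 20*N = 3 + 20*16.84 = 339.8
Att = 10*log10(339.8) = 25.312 dB


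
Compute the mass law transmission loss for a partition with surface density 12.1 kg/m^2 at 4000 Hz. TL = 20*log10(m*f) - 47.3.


m * f = 12.1 * 4000 = 48400
20*log10(48400) = 93.6969 dB
TL = 93.6969 - 47.3 = 46.397 dB


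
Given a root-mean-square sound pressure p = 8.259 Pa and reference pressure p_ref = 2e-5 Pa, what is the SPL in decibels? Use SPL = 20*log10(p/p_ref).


p / p_ref = 8.259 / 2e-5 = 412950
SPL = 20 * log10(412950) = 112.32 dB


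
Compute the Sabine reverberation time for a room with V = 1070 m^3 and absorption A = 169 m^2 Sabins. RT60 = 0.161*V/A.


RT60 = 0.161 * 1070 / 169 = 1.0193 s


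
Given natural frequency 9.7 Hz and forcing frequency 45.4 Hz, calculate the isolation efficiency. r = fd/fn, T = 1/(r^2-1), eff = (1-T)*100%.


r = 45.4 / 9.7 = 4.68041
r^2 - 1 = 4.68041^2 - 1 = 20.9062
T = 1/20.9062 = 0.0478327
Efficiency = (1 - 0.0478327)*100 = 95.217 %


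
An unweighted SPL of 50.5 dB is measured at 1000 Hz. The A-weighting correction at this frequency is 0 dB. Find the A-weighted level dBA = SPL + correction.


A-weighting table: 1000 Hz -> 0 dB correction
SPL_A = SPL + correction = 50.5 + (0) = 50.5 dBA


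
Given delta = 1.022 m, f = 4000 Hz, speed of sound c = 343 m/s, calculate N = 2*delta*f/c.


N = 2*delta*f/c = 2*delta/lambda, where lambda = c/f
lambda = 343 / 4000 = 0.08575 m
N = 2 * 1.022 / 0.08575 = 23.837


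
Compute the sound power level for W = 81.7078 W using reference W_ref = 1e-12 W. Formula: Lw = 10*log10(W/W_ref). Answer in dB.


W / W_ref = 81.7078 / 1e-12 = 8.17078e+13
Lw = 10 * log10(8.17078e+13) = 139.12 dB


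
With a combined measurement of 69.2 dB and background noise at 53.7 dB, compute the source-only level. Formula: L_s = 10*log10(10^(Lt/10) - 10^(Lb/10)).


10^(69.2/10) = 8.31764e+06
10^(53.7/10) = 234423
Difference = 8.31764e+06 - 234423 = 8.08322e+06
L_source = 10*log10(8.08322e+06) = 69.076 dB


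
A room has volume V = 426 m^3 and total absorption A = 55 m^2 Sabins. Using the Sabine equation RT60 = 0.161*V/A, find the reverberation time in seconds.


RT60 = 0.161 * 426 / 55 = 1.247 s


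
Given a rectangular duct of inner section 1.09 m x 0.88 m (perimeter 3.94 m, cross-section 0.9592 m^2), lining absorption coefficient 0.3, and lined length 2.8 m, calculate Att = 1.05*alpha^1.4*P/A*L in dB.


alpha^1.4 = 0.3^1.4 = 0.18534
Attenuation rate = 1.05 * alpha^1.4 * P / A
= 1.05 * 0.18534 * 3.94 / 0.9592 = 0.799366 dB/m
Total Att = 0.799366 * 2.8 = 2.2382 dB


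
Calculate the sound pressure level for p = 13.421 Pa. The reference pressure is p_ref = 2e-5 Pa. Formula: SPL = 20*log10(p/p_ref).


p / p_ref = 13.421 / 2e-5 = 671050
SPL = 20 * log10(671050) = 116.54 dB


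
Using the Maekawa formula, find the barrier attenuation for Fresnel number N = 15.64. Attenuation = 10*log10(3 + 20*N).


3 + 20*N = 3 + 20*15.64 = 315.8
Att = 10*log10(315.8) = 24.994 dB


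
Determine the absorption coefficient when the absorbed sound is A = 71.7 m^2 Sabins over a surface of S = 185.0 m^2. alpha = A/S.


Absorption coefficient = absorbed power / incident power
alpha = A / S = 71.7 / 185.0 = 0.38757


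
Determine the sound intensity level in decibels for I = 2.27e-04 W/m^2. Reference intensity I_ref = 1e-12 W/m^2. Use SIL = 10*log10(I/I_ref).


I / I_ref = 2.27e-04 / 1e-12 = 2.27e+08
SIL = 10 * log10(2.27e+08) = 83.56 dB


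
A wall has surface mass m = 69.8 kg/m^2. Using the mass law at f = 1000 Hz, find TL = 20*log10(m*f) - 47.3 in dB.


m * f = 69.8 * 1000 = 69800
20*log10(69800) = 96.8771 dB
TL = 96.8771 - 47.3 = 49.577 dB


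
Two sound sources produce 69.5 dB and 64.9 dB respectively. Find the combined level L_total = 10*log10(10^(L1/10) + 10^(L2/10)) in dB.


10^(69.5/10) = 8.91251e+06
10^(64.9/10) = 3.0903e+06
Sum = 8.91251e+06 + 3.0903e+06 = 1.20028e+07
L_total = 10*log10(1.20028e+07) = 70.793 dB


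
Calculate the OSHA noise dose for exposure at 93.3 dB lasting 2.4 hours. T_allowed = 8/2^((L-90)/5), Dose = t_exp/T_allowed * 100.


T_allowed = 8 / 2^((93.3 - 90)/5) = 5.06303 hr
Dose = 2.4 / 5.06303 * 100 = 47.402 %


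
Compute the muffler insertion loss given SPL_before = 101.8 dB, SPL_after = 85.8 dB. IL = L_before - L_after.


Insertion loss = SPL without muffler - SPL with muffler
IL = 101.8 - 85.8 = 16 dB


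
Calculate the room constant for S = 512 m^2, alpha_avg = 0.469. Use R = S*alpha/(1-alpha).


R = 512 * 0.469 / (1 - 0.469) = 452.22 m^2


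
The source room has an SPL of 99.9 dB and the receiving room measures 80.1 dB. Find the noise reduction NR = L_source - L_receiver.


NR = L_source - L_receiver (difference between source and receiving room levels)
NR = 99.9 - 80.1 = 19.8 dB


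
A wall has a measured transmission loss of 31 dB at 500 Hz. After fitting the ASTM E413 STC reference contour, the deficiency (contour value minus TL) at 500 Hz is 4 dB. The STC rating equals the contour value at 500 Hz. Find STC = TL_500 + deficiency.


By ASTM E413, STC = value of the fitted reference contour at 500 Hz.
Contour value at 500 Hz = TL_500 + deficiency = 31 + 4 = 35
STC = 35


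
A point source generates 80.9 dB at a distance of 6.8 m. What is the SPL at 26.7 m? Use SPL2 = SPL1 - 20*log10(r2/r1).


r2/r1 = 26.7/6.8 = 3.92647
Correction = 20*log10(3.92647) = 11.88 dB
SPL2 = 80.9 - 11.88 = 69.02 dB


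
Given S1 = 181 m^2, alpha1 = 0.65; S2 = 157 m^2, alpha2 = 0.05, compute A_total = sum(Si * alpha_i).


181 * 0.65 = 117.65
157 * 0.05 = 7.85
A_total = 117.65 + 7.85 = 125.5 m^2


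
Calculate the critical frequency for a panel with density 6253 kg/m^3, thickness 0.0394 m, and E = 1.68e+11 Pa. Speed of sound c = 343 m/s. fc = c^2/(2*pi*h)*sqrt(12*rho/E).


12*rho/E = 12*6253/1.68e+11 = 4.46643e-07
sqrt(12*rho/E) = sqrt(4.46643e-07) = 0.000668314
c^2/(2*pi*h) = 343^2/(2*pi*0.0394) = 475239
fc = 475239 * 0.000668314 = 317.61 Hz


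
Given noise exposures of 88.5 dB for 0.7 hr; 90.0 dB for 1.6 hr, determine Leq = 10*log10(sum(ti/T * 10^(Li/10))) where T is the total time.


T_total = 0.7 + 1.6 = 2.3 hr
(0.7/2.3) * 10^(88.5/10) = 2.15462e+08
(1.6/2.3) * 10^(90.0/10) = 6.95652e+08
Sum = 2.15462e+08 + 6.95652e+08 = 9.11114e+08
Leq = 10*log10(9.11114e+08) = 89.596 dB


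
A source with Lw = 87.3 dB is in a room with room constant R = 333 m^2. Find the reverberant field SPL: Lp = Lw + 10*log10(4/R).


4/R = 4/333 = 0.012012
Lp = 87.3 + 10*log10(0.012012) = 68.096 dB


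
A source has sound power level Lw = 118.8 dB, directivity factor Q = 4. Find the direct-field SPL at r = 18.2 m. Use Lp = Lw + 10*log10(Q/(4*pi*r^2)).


4*pi*r^2 = 4*pi*18.2^2 = 4162.48 m^2
Q / (4*pi*r^2) = 4 / 4162.48 = 0.000960966
Lp = 118.8 + 10*log10(0.000960966) = 88.627 dB


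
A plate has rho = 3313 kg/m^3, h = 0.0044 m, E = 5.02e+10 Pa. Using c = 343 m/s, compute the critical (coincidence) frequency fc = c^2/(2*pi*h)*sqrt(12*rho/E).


12*rho/E = 12*3313/5.02e+10 = 7.91952e-07
sqrt(12*rho/E) = sqrt(7.91952e-07) = 0.000889917
c^2/(2*pi*h) = 343^2/(2*pi*0.0044) = 4.25555e+06
fc = 4.25555e+06 * 0.000889917 = 3787.1 Hz


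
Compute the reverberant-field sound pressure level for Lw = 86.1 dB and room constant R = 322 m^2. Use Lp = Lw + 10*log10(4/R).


4/R = 4/322 = 0.0124224
Lp = 86.1 + 10*log10(0.0124224) = 67.042 dB


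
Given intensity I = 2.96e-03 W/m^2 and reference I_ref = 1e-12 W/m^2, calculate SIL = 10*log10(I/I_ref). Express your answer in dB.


I / I_ref = 2.96e-03 / 1e-12 = 2.96e+09
SIL = 10 * log10(2.96e+09) = 94.713 dB


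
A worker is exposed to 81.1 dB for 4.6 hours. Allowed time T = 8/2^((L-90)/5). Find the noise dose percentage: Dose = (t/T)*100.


T_allowed = 8 / 2^((81.1 - 90)/5) = 27.4741 hr
Dose = 4.6 / 27.4741 * 100 = 16.743 %


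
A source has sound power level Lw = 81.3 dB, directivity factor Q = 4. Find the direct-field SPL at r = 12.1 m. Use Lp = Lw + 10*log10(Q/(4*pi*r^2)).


4*pi*r^2 = 4*pi*12.1^2 = 1839.84 m^2
Q / (4*pi*r^2) = 4 / 1839.84 = 0.0021741
Lp = 81.3 + 10*log10(0.0021741) = 54.673 dB


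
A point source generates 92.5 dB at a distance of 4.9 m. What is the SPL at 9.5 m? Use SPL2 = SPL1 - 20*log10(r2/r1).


r2/r1 = 9.5/4.9 = 1.93878
Correction = 20*log10(1.93878) = 5.75057 dB
SPL2 = 92.5 - 5.75057 = 86.749 dB


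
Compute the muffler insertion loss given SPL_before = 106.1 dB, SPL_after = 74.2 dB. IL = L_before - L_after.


Insertion loss = SPL without muffler - SPL with muffler
IL = 106.1 - 74.2 = 31.9 dB


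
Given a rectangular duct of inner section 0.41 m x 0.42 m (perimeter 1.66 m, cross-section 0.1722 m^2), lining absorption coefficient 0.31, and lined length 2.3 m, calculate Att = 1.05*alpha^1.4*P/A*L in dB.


alpha^1.4 = 0.31^1.4 = 0.194047
Attenuation rate = 1.05 * alpha^1.4 * P / A
= 1.05 * 0.194047 * 1.66 / 0.1722 = 1.96413 dB/m
Total Att = 1.96413 * 2.3 = 4.5175 dB


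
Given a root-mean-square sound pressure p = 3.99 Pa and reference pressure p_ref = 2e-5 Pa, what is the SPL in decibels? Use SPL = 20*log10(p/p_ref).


p / p_ref = 3.99 / 2e-5 = 199500
SPL = 20 * log10(199500) = 106 dB


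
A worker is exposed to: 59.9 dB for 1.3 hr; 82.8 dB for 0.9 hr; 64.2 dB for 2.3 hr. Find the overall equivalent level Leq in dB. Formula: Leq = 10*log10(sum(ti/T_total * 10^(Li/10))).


T_total = 1.3 + 0.9 + 2.3 = 4.5 hr
(1.3/4.5) * 10^(59.9/10) = 282313
(0.9/4.5) * 10^(82.8/10) = 3.81092e+07
(2.3/4.5) * 10^(64.2/10) = 1.34436e+06
Sum = 282313 + 3.81092e+07 + 1.34436e+06 = 3.97359e+07
Leq = 10*log10(3.97359e+07) = 75.992 dB


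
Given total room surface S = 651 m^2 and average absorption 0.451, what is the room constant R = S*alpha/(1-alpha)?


R = 651 * 0.451 / (1 - 0.451) = 534.79 m^2


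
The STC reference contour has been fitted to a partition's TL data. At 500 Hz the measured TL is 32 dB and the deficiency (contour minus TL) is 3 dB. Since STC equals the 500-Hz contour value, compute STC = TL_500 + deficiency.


By ASTM E413, STC = value of the fitted reference contour at 500 Hz.
Contour value at 500 Hz = TL_500 + deficiency = 32 + 3 = 35
STC = 35


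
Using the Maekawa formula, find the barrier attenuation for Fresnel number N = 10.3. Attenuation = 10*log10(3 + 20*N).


3 + 20*N = 3 + 20*10.3 = 209
Att = 10*log10(209) = 23.201 dB


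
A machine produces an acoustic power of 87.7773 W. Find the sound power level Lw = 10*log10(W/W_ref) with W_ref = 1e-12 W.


W / W_ref = 87.7773 / 1e-12 = 8.77773e+13
Lw = 10 * log10(8.77773e+13) = 139.43 dB


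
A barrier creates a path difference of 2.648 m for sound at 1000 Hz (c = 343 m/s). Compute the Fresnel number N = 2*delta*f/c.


N = 2*delta*f/c = 2*delta/lambda, where lambda = c/f
lambda = 343 / 1000 = 0.343 m
N = 2 * 2.648 / 0.343 = 15.44


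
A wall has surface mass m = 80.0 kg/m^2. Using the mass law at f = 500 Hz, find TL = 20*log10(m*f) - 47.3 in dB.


m * f = 80.0 * 500 = 40000
20*log10(40000) = 92.0412 dB
TL = 92.0412 - 47.3 = 44.741 dB


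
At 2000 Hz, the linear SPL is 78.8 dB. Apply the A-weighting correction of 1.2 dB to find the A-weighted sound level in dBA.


A-weighting table: 2000 Hz -> 1.2 dB correction
SPL_A = SPL + correction = 78.8 + (1.2) = 80 dBA


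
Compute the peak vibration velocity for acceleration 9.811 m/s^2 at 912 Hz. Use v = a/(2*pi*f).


omega = 2*pi*f = 2*pi*912 = 5730.27 rad/s
v = a / omega = 9.811 / 5730.27 = 0.0017121 m/s


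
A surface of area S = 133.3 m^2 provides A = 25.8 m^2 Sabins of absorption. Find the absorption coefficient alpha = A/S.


Absorption coefficient = absorbed power / incident power
alpha = A / S = 25.8 / 133.3 = 0.19355


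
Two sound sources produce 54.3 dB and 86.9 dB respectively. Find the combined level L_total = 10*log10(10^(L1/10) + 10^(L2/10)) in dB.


10^(54.3/10) = 269153
10^(86.9/10) = 4.89779e+08
Sum = 269153 + 4.89779e+08 = 4.90048e+08
L_total = 10*log10(4.90048e+08) = 86.902 dB


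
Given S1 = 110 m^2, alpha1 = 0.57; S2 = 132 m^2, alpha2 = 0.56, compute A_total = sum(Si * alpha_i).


110 * 0.57 = 62.7
132 * 0.56 = 73.92
A_total = 62.7 + 73.92 = 136.62 m^2


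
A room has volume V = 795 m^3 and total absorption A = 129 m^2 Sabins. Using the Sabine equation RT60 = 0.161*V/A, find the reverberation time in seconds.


RT60 = 0.161 * 795 / 129 = 0.99221 s


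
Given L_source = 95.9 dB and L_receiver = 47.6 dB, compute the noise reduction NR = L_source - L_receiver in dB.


NR = L_source - L_receiver (difference between source and receiving room levels)
NR = 95.9 - 47.6 = 48.3 dB


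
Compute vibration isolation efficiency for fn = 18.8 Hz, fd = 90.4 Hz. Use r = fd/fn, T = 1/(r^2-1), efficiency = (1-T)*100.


r = 90.4 / 18.8 = 4.80851
r^2 - 1 = 4.80851^2 - 1 = 22.1218
T = 1/22.1218 = 0.0452043
Efficiency = (1 - 0.0452043)*100 = 95.48 %


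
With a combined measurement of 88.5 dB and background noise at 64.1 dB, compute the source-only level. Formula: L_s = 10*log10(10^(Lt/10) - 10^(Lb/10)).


10^(88.5/10) = 7.07946e+08
10^(64.1/10) = 2.5704e+06
Difference = 7.07946e+08 - 2.5704e+06 = 7.05376e+08
L_source = 10*log10(7.05376e+08) = 88.484 dB


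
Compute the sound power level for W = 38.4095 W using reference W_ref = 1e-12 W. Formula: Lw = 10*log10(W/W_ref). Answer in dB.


W / W_ref = 38.4095 / 1e-12 = 3.84095e+13
Lw = 10 * log10(3.84095e+13) = 135.84 dB


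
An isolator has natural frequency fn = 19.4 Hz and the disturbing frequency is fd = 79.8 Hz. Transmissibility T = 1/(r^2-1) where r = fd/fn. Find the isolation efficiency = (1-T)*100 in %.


r = 79.8 / 19.4 = 4.1134
r^2 - 1 = 4.1134^2 - 1 = 15.9201
T = 1/15.9201 = 0.0628137
Efficiency = (1 - 0.0628137)*100 = 93.719 %


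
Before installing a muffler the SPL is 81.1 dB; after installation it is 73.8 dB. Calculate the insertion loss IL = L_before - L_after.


Insertion loss = SPL without muffler - SPL with muffler
IL = 81.1 - 73.8 = 7.3 dB


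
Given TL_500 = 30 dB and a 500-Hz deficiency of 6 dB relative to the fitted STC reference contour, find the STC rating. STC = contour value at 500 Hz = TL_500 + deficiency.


By ASTM E413, STC = value of the fitted reference contour at 500 Hz.
Contour value at 500 Hz = TL_500 + deficiency = 30 + 6 = 36
STC = 36


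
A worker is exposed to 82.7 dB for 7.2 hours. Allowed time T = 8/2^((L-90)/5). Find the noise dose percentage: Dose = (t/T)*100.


T_allowed = 8 / 2^((82.7 - 90)/5) = 22.0087 hr
Dose = 7.2 / 22.0087 * 100 = 32.714 %


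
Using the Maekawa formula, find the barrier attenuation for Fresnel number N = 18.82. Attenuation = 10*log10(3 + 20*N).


3 + 20*N = 3 + 20*18.82 = 379.4
Att = 10*log10(379.4) = 25.791 dB


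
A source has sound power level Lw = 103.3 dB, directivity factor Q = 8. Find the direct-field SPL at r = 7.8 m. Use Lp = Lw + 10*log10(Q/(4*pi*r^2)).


4*pi*r^2 = 4*pi*7.8^2 = 764.538 m^2
Q / (4*pi*r^2) = 8 / 764.538 = 0.0104638
Lp = 103.3 + 10*log10(0.0104638) = 83.497 dB


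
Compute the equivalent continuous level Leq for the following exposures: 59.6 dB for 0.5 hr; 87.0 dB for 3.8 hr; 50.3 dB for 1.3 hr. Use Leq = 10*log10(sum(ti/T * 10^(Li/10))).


T_total = 0.5 + 3.8 + 1.3 = 5.6 hr
(0.5/5.6) * 10^(59.6/10) = 81429.5
(3.8/5.6) * 10^(87.0/10) = 3.40091e+08
(1.3/5.6) * 10^(50.3/10) = 24874.6
Sum = 81429.5 + 3.40091e+08 + 24874.6 = 3.40197e+08
Leq = 10*log10(3.40197e+08) = 85.317 dB


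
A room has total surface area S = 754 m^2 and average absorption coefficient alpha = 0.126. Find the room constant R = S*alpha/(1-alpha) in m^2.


R = 754 * 0.126 / (1 - 0.126) = 108.7 m^2


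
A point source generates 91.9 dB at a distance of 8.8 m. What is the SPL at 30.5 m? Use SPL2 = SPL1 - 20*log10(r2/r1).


r2/r1 = 30.5/8.8 = 3.46591
Correction = 20*log10(3.46591) = 10.7963 dB
SPL2 = 91.9 - 10.7963 = 81.104 dB


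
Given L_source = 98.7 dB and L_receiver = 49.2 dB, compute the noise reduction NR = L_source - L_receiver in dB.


NR = L_source - L_receiver (difference between source and receiving room levels)
NR = 98.7 - 49.2 = 49.5 dB


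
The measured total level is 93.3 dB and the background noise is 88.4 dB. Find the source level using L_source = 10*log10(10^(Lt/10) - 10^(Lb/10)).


10^(93.3/10) = 2.13796e+09
10^(88.4/10) = 6.91831e+08
Difference = 2.13796e+09 - 6.91831e+08 = 1.44613e+09
L_source = 10*log10(1.44613e+09) = 91.602 dB


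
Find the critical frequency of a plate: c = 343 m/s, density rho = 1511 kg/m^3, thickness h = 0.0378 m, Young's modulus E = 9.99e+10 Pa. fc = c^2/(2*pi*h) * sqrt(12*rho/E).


12*rho/E = 12*1511/9.99e+10 = 1.81502e-07
sqrt(12*rho/E) = sqrt(1.81502e-07) = 0.000426031
c^2/(2*pi*h) = 343^2/(2*pi*0.0378) = 495355
fc = 495355 * 0.000426031 = 211.04 Hz


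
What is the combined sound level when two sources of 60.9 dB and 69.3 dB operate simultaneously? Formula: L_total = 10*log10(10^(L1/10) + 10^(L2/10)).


10^(60.9/10) = 1.23027e+06
10^(69.3/10) = 8.51138e+06
Sum = 1.23027e+06 + 8.51138e+06 = 9.74165e+06
L_total = 10*log10(9.74165e+06) = 69.886 dB


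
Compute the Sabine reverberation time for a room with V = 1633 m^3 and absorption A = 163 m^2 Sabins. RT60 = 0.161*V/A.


RT60 = 0.161 * 1633 / 163 = 1.613 s


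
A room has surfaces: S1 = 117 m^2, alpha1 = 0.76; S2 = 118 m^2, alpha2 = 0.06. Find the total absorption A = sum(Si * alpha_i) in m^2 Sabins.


117 * 0.76 = 88.92
118 * 0.06 = 7.08
A_total = 88.92 + 7.08 = 96 m^2


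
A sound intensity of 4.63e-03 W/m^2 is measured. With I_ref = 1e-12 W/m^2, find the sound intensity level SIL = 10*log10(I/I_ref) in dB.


I / I_ref = 4.63e-03 / 1e-12 = 4.63e+09
SIL = 10 * log10(4.63e+09) = 96.656 dB


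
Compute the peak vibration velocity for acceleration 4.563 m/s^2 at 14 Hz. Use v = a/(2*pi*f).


omega = 2*pi*f = 2*pi*14 = 87.9646 rad/s
v = a / omega = 4.563 / 87.9646 = 0.051873 m/s


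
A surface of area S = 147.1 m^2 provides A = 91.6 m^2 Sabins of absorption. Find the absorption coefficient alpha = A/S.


Absorption coefficient = absorbed power / incident power
alpha = A / S = 91.6 / 147.1 = 0.62271


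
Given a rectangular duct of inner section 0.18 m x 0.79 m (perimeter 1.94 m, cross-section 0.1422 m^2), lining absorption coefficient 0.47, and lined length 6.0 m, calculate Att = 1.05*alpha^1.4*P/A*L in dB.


alpha^1.4 = 0.47^1.4 = 0.347486
Attenuation rate = 1.05 * alpha^1.4 * P / A
= 1.05 * 0.347486 * 1.94 / 0.1422 = 4.9777 dB/m
Total Att = 4.9777 * 6.0 = 29.866 dB


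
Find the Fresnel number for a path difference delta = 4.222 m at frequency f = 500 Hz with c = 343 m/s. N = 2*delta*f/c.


N = 2*delta*f/c = 2*delta/lambda, where lambda = c/f
lambda = 343 / 500 = 0.686 m
N = 2 * 4.222 / 0.686 = 12.309


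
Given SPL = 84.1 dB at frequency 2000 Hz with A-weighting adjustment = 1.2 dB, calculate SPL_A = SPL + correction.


A-weighting table: 2000 Hz -> 1.2 dB correction
SPL_A = SPL + correction = 84.1 + (1.2) = 85.3 dBA


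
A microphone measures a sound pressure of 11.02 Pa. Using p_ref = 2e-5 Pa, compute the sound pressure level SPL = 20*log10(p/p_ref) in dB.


p / p_ref = 11.02 / 2e-5 = 551000
SPL = 20 * log10(551000) = 114.82 dB


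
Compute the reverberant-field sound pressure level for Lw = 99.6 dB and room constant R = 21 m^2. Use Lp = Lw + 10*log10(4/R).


4/R = 4/21 = 0.190476
Lp = 99.6 + 10*log10(0.190476) = 92.398 dB


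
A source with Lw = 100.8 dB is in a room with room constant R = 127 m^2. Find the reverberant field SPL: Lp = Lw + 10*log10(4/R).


4/R = 4/127 = 0.0314961
Lp = 100.8 + 10*log10(0.0314961) = 85.783 dB


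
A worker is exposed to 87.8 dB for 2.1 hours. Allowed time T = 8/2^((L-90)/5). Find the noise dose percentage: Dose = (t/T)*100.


T_allowed = 8 / 2^((87.8 - 90)/5) = 10.8528 hr
Dose = 2.1 / 10.8528 * 100 = 19.35 %


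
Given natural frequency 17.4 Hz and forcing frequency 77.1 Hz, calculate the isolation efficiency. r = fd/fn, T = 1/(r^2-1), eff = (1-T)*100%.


r = 77.1 / 17.4 = 4.43103
r^2 - 1 = 4.43103^2 - 1 = 18.634
T = 1/18.634 = 0.0536653
Efficiency = (1 - 0.0536653)*100 = 94.633 %


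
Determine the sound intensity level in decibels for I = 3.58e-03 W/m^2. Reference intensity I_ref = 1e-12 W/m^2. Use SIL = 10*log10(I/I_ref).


I / I_ref = 3.58e-03 / 1e-12 = 3.58e+09
SIL = 10 * log10(3.58e+09) = 95.539 dB


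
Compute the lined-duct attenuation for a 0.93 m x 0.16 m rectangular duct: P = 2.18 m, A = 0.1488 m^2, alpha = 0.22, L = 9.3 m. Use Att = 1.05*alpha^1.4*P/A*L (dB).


alpha^1.4 = 0.22^1.4 = 0.120058
Attenuation rate = 1.05 * alpha^1.4 * P / A
= 1.05 * 0.120058 * 2.18 / 0.1488 = 1.84686 dB/m
Total Att = 1.84686 * 9.3 = 17.176 dB


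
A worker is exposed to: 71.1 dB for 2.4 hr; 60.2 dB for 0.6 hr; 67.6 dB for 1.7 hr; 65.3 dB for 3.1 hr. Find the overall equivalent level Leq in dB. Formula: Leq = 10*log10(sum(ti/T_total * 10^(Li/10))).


T_total = 2.4 + 0.6 + 1.7 + 3.1 = 7.8 hr
(2.4/7.8) * 10^(71.1/10) = 3.96384e+06
(0.6/7.8) * 10^(60.2/10) = 80548.3
(1.7/7.8) * 10^(67.6/10) = 1.25416e+06
(3.1/7.8) * 10^(65.3/10) = 1.34669e+06
Sum = 3.96384e+06 + 80548.3 + 1.25416e+06 + 1.34669e+06 = 6.64524e+06
Leq = 10*log10(6.64524e+06) = 68.225 dB


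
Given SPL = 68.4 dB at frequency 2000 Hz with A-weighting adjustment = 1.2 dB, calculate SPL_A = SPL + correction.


A-weighting table: 2000 Hz -> 1.2 dB correction
SPL_A = SPL + correction = 68.4 + (1.2) = 69.6 dBA


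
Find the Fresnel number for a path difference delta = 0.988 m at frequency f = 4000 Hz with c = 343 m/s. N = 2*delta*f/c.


N = 2*delta*f/c = 2*delta/lambda, where lambda = c/f
lambda = 343 / 4000 = 0.08575 m
N = 2 * 0.988 / 0.08575 = 23.044


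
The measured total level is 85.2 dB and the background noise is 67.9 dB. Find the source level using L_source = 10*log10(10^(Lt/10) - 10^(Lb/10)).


10^(85.2/10) = 3.31131e+08
10^(67.9/10) = 6.16595e+06
Difference = 3.31131e+08 - 6.16595e+06 = 3.24965e+08
L_source = 10*log10(3.24965e+08) = 85.118 dB


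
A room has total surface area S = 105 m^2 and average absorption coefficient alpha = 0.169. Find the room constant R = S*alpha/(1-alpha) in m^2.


R = 105 * 0.169 / (1 - 0.169) = 21.354 m^2


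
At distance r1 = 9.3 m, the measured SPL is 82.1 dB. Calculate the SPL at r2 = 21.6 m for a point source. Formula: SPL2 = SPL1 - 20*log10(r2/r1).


r2/r1 = 21.6/9.3 = 2.32258
Correction = 20*log10(2.32258) = 7.31941 dB
SPL2 = 82.1 - 7.31941 = 74.781 dB


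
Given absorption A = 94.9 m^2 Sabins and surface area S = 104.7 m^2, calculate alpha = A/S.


Absorption coefficient = absorbed power / incident power
alpha = A / S = 94.9 / 104.7 = 0.9064
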